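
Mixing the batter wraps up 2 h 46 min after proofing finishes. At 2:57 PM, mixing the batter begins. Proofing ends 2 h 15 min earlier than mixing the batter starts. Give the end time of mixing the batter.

Proofing ends at 2:57 PM − 135 min = 12:42 PM.
Mixing the batter ends at 12:42 PM + 166 min = 3:28 PM.

3:28 PM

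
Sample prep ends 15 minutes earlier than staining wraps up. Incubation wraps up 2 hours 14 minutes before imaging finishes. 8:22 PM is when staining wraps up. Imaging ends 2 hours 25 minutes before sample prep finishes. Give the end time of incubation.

Sample prep ends at 8:22 PM − 15 min = 8:07 PM.
Imaging ends at 8:07 PM − 145 min = 5:42 PM.
Incubation ends at 5:42 PM − 134 min = 3:28 PM.

3:28 PM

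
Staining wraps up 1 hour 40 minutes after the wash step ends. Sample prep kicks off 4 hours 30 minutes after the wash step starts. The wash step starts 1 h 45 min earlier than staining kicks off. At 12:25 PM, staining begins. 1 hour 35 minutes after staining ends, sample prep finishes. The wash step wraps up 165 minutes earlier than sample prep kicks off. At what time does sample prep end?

The wash step starts at 12:25 PM − 105 min = 10:40 AM.
Sample prep starts at 10:40 AM + 270 min = 3:10 PM.
The wash step ends at 3:10 PM − 165 min = 12:25 PM.
Staining ends at 12:25 PM + 100 min = 2:05 PM.
Sample prep ends at 2:05 PM + 95 min = 3:40 PM.

3:40 PM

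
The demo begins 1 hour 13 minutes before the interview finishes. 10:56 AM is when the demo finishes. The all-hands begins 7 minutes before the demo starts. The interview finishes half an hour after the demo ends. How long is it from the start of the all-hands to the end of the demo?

50 minutes

The interview ends at 10:56 AM + 30 min = 11:26 AM.
The demo starts at 11:26 AM − 73 min = 10:13 AM.
The all-hands starts at 10:13 AM − 7 min = 10:06 AM.
From 10:06 AM to 10:56 AM is 50 minutes.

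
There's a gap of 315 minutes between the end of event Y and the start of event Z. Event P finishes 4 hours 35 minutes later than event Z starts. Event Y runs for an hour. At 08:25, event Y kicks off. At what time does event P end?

19:15

Event Y ends at 08:25 + 60 min = 09:25.
Event Z starts at 09:25 + 315 min = 14:40.
Event P ends at 14:40 + 275 min = 19:15.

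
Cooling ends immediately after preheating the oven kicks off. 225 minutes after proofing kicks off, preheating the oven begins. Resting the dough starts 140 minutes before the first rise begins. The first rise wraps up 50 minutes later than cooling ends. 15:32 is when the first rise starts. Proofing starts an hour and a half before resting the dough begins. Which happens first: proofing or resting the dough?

proofing

Resting the dough starts at 15:32 − 140 min = 13:12.
Proofing starts at 13:12 − 90 min = 11:42.
Proofing starts at 11:42 and resting the dough starts at 13:12, so proofing is first.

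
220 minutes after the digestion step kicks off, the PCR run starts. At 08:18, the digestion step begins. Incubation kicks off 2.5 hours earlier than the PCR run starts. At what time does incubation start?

The PCR run starts at 08:18 + 220 min = 11:58.
Incubation starts at 11:58 − 150 min = 09:28.

09:28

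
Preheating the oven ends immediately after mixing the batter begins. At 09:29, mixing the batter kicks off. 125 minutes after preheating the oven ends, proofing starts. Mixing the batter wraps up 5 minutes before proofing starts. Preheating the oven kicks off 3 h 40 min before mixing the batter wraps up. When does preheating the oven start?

Preheating the oven ends at 09:29.
Proofing starts at 09:29 + 125 min = 11:34.
Mixing the batter ends at 11:34 − 5 min = 11:29.
Preheating the oven starts at 11:29 − 220 min = 07:49.

07:49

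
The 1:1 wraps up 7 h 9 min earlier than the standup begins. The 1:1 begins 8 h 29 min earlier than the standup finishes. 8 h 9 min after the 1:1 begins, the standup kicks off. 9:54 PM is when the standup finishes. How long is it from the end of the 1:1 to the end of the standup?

The 1:1 starts at 9:54 PM − 509 min = 1:25 PM.
The standup starts at 1:25 PM + 489 min = 9:34 PM.
The 1:1 ends at 9:34 PM − 429 min = 2:25 PM.
From 2:25 PM to 9:54 PM is 7 hours 29 minutes.

7 hours 29 minutes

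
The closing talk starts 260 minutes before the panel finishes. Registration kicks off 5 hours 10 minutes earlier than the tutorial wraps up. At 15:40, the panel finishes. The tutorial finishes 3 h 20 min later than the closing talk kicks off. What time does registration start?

The closing talk starts at 15:40 − 260 min = 11:20.
The tutorial ends at 11:20 + 200 min = 14:40.
Registration starts at 14:40 − 310 min = 09:30.

09:30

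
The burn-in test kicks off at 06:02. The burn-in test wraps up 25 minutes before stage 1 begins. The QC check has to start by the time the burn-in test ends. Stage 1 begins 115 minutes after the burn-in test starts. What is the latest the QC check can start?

Stage 1 starts at 06:02 + 115 min = 07:57.
The burn-in test ends at 07:57 − 25 min = 07:32.
The QC check is bounded by the burn-in test, so the latest it can start is 07:32.

07:32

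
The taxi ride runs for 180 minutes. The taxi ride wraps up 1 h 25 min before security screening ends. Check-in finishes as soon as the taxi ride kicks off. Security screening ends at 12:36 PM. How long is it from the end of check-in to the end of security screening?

The taxi ride ends at 12:36 PM − 85 min = 11:11 AM.
The taxi ride starts at 11:11 AM − 180 min = 8:11 AM.
So check-in ends at 8:11 AM.
From 8:11 AM to 12:36 PM is 4 hours 25 minutes.

4 hours 25 minutes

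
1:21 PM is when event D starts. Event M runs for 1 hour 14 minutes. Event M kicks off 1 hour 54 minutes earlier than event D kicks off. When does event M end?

12:41 PM

Event M starts at 1:21 PM − 114 min = 11:27 AM.
Event M ends at 11:27 AM + 74 min = 12:41 PM.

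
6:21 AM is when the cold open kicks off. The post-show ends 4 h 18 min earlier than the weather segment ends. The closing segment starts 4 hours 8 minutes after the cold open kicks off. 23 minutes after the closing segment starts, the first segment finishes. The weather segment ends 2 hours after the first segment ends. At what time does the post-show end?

The closing segment starts at 6:21 AM + 248 min = 10:29 AM.
The first segment ends at 10:29 AM + 23 min = 10:52 AM.
The weather segment ends at 10:52 AM + 120 min = 12:52 PM.
The post-show ends at 12:52 PM − 258 min = 8:34 AM.

8:34 AM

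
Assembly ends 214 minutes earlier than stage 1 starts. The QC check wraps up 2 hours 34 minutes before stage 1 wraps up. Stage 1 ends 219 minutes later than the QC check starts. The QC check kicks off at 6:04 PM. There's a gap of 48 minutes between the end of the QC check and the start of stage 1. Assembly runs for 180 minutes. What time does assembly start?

Stage 1 ends at 6:04 PM + 219 min = 9:43 PM.
The QC check ends at 9:43 PM − 154 min = 7:09 PM.
Stage 1 starts at 7:09 PM + 48 min = 7:57 PM.
Assembly ends at 7:57 PM − 214 min = 4:23 PM.
Assembly starts at 4:23 PM − 180 min = 1:23 PM.

1:23 PM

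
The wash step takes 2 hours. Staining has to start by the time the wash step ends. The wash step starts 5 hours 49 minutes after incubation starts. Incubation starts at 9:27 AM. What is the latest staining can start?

The wash step starts at 9:27 AM + 349 min = 3:16 PM.
The wash step ends at 3:16 PM + 120 min = 5:16 PM.
Staining is bounded by the wash step, so the latest it can start is 5:16 PM.

5:16 PM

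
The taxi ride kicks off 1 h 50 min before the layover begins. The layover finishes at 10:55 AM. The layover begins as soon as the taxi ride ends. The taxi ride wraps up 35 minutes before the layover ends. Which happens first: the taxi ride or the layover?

The taxi ride ends at 10:55 AM − 35 min = 10:20 AM.
So the layover starts at 10:20 AM.
The taxi ride starts at 10:20 AM − 110 min = 8:30 AM.
The taxi ride starts at 8:30 AM and the layover starts at 10:20 AM, so the taxi ride is first.

the taxi ride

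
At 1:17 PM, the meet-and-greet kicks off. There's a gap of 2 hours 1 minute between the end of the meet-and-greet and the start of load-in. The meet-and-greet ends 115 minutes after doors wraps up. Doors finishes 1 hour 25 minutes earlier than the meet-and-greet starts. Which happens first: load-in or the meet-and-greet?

Doors ends at 1:17 PM − 85 min = 11:52 AM.
The meet-and-greet ends at 11:52 AM + 115 min = 1:47 PM.
Load-in starts at 1:47 PM + 121 min = 3:48 PM.
Load-in starts at 3:48 PM and the meet-and-greet starts at 1:17 PM, so the meet-and-greet is first.

the meet-and-greet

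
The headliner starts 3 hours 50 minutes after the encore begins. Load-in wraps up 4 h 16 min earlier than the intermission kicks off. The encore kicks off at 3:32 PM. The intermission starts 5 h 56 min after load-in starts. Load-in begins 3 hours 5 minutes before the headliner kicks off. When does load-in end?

The headliner starts at 3:32 PM + 230 min = 7:22 PM.
Load-in starts at 7:22 PM − 185 min = 4:17 PM.
The intermission starts at 4:17 PM + 356 min = 10:13 PM.
Load-in ends at 10:13 PM − 256 min = 5:57 PM.

5:57 PM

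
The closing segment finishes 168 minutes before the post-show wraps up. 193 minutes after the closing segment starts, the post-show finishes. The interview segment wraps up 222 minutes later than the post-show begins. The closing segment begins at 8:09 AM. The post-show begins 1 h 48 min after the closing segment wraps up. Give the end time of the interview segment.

The post-show ends at 8:09 AM + 193 min = 11:22 AM.
The closing segment ends at 11:22 AM − 168 min = 8:34 AM.
The post-show starts at 8:34 AM + 108 min = 10:22 AM.
The interview segment ends at 10:22 AM + 222 min = 2:04 PM.

2:04 PM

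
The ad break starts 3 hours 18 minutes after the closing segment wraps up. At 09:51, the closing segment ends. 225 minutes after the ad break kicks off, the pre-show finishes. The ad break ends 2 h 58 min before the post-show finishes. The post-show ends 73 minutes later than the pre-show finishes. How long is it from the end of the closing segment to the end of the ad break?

5 h 18 min

The ad break starts at 09:51 + 198 min = 13:09.
The pre-show ends at 13:09 + 225 min = 16:54.
The post-show ends at 16:54 + 73 min = 18:07.
The ad break ends at 18:07 − 178 min = 15:09.
From 09:51 to 15:09 is 5 h 18 min.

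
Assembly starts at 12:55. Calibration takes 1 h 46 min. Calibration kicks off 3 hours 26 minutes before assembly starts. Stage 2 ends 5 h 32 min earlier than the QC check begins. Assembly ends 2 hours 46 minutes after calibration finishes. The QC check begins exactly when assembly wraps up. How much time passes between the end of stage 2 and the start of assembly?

4 hours 26 minutes

Calibration starts at 12:55 − 206 min = 09:29.
Calibration ends at 09:29 + 106 min = 11:15.
Assembly ends at 11:15 + 166 min = 14:01.
So the QC check starts at 14:01.
Stage 2 ends at 14:01 − 332 min = 08:29.
From 08:29 to 12:55 is 4 hours 26 minutes.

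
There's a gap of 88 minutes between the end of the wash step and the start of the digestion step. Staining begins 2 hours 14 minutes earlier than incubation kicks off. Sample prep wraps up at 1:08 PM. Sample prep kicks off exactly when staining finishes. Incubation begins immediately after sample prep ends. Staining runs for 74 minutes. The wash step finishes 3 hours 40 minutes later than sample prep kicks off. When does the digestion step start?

Incubation starts at 1:08 PM.
Staining starts at 1:08 PM − 134 min = 10:54 AM.
Staining ends at 10:54 AM + 74 min = 12:08 PM.
So sample prep starts at 12:08 PM.
The wash step ends at 12:08 PM + 220 min = 3:48 PM.
The digestion step starts at 3:48 PM + 88 min = 5:16 PM.

5:16 PM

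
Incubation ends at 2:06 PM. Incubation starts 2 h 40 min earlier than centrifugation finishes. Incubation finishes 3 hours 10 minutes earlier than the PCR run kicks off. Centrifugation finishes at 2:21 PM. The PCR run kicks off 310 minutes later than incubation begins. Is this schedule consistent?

No

Incubation starts at 2:21 PM − 160 min = 11:41 AM.
The PCR run starts at 11:41 AM + 310 min = 4:51 PM.
Incubation ends at 4:51 PM − 190 min = 1:41 PM.
But incubation is also said to end at 2:06 PM — a 25-minute conflict.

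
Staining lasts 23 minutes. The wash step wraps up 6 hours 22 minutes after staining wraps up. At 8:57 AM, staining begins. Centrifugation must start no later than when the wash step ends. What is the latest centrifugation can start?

Staining ends at 8:57 AM + 23 min = 9:20 AM.
The wash step ends at 9:20 AM + 382 min = 3:42 PM.
Centrifugation is bounded by the wash step, so the latest it can start is 3:42 PM.

3:42 PM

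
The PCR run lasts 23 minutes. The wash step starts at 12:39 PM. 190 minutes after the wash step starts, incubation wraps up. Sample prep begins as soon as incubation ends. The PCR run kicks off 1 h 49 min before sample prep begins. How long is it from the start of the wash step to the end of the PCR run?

Incubation ends at 12:39 PM + 190 min = 3:49 PM.
So sample prep starts at 3:49 PM.
The PCR run starts at 3:49 PM − 109 min = 2:00 PM.
The PCR run ends at 2:00 PM + 23 min = 2:23 PM.
From 12:39 PM to 2:23 PM is 1 h 44 min.

1 h 44 min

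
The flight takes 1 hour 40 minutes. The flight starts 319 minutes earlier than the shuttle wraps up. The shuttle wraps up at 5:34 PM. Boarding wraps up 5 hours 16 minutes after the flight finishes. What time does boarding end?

7:11 PM

The flight starts at 5:34 PM − 319 min = 12:15 PM.
The flight ends at 12:15 PM + 100 min = 1:55 PM.
Boarding ends at 1:55 PM + 316 min = 7:11 PM.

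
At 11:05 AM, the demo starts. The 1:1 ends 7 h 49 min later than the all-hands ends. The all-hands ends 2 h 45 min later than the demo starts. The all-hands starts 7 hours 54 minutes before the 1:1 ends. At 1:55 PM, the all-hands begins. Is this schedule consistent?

The all-hands ends at 11:05 AM + 165 min = 1:50 PM.
The 1:1 ends at 1:50 PM + 469 min = 9:39 PM.
The all-hands starts at 9:39 PM − 474 min = 1:45 PM.
But the all-hands is also said to start at 1:55 PM — a 10-minute conflict.

No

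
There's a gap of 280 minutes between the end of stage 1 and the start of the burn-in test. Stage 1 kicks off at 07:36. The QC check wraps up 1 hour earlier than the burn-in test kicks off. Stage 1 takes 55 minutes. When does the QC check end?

12:11

Stage 1 ends at 07:36 + 55 min = 08:31.
The burn-in test starts at 08:31 + 280 min = 13:11.
The QC check ends at 13:11 − 60 min = 12:11.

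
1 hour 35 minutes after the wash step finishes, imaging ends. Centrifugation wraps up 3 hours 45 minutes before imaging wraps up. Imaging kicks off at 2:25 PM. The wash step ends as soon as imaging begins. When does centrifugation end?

12:15 PM

The wash step ends at 2:25 PM.
Imaging ends at 2:25 PM + 95 min = 4:00 PM.
Centrifugation ends at 4:00 PM − 225 min = 12:15 PM.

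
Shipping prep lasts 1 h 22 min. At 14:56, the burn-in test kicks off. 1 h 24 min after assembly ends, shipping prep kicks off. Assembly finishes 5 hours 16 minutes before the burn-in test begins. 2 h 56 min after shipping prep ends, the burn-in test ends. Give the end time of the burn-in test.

15:22

Assembly ends at 14:56 − 316 min = 09:40.
Shipping prep starts at 09:40 + 84 min = 11:04.
Shipping prep ends at 11:04 + 82 min = 12:26.
The burn-in test ends at 12:26 + 176 min = 15:22.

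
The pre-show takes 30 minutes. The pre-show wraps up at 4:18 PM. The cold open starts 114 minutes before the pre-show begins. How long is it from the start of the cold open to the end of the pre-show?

144 minutes

The pre-show starts at 4:18 PM − 30 min = 3:48 PM.
The cold open starts at 3:48 PM − 114 min = 1:54 PM.
From 1:54 PM to 4:18 PM is 144 minutes.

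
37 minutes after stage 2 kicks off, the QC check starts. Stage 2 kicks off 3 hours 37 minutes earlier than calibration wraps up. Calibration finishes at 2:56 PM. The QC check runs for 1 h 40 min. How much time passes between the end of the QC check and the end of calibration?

1 hour 20 minutes

Stage 2 starts at 2:56 PM − 217 min = 11:19 AM.
The QC check starts at 11:19 AM + 37 min = 11:56 AM.
The QC check ends at 11:56 AM + 100 min = 1:36 PM.
From 1:36 PM to 2:56 PM is 1 hour 20 minutes.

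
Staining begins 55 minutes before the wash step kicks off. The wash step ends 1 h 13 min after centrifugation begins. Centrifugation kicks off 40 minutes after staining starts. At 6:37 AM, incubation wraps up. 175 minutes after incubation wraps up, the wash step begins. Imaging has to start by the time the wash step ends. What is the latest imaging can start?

10:30 AM

The wash step starts at 6:37 AM + 175 min = 9:32 AM.
Staining starts at 9:32 AM − 55 min = 8:37 AM.
Centrifugation starts at 8:37 AM + 40 min = 9:17 AM.
The wash step ends at 9:17 AM + 73 min = 10:30 AM.
Imaging is bounded by the wash step, so the latest it can start is 10:30 AM.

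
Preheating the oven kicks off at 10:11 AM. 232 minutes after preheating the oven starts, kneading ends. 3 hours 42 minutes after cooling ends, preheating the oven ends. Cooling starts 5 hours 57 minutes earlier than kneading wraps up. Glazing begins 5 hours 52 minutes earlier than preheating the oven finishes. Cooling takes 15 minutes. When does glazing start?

6:11 AM

Kneading ends at 10:11 AM + 232 min = 2:03 PM.
Cooling starts at 2:03 PM − 357 min = 8:06 AM.
Cooling ends at 8:06 AM + 15 min = 8:21 AM.
Preheating the oven ends at 8:21 AM + 222 min = 12:03 PM.
Glazing starts at 12:03 PM − 352 min = 6:11 AM.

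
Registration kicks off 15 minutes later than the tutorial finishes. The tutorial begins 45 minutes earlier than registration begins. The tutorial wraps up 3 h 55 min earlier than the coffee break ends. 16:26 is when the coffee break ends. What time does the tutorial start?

12:01

The tutorial ends at 16:26 − 235 min = 12:31.
Registration starts at 12:31 + 15 min = 12:46.
The tutorial starts at 12:46 − 45 min = 12:01.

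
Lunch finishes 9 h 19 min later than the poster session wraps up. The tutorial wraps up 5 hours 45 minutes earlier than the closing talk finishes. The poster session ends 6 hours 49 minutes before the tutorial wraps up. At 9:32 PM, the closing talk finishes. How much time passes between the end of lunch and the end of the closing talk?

The tutorial ends at 9:32 PM − 345 min = 3:47 PM.
The poster session ends at 3:47 PM − 409 min = 8:58 AM.
Lunch ends at 8:58 AM + 559 min = 6:17 PM.
From 6:17 PM to 9:32 PM is 3 h 15 min.

3 h 15 min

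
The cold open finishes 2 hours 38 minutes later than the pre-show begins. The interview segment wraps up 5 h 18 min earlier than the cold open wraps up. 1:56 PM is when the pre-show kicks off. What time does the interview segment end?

The cold open ends at 1:56 PM + 158 min = 4:34 PM.
The interview segment ends at 4:34 PM − 318 min = 11:16 AM.

11:16 AM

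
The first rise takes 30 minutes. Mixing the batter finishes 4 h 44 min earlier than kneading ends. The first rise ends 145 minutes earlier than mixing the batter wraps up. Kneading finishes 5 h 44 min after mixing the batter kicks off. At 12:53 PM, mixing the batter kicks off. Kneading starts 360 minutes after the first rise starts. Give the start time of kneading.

Kneading ends at 12:53 PM + 344 min = 6:37 PM.
Mixing the batter ends at 6:37 PM − 284 min = 1:53 PM.
The first rise ends at 1:53 PM − 145 min = 11:28 AM.
The first rise starts at 11:28 AM − 30 min = 10:58 AM.
Kneading starts at 10:58 AM + 360 min = 4:58 PM.

4:58 PM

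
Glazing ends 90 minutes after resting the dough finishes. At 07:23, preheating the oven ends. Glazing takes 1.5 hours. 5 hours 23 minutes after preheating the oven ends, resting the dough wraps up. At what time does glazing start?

12:46

Resting the dough ends at 07:23 + 323 min = 12:46.
Glazing ends at 12:46 + 90 min = 14:16.
Glazing starts at 14:16 − 90 min = 12:46.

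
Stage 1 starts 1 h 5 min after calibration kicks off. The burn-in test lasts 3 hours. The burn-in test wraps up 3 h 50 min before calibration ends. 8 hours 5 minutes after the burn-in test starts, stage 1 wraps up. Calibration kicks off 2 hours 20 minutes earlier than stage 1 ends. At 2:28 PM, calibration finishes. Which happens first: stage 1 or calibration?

calibration

The burn-in test ends at 2:28 PM − 230 min = 10:38 AM.
The burn-in test starts at 10:38 AM − 180 min = 7:38 AM.
Stage 1 ends at 7:38 AM + 485 min = 3:43 PM.
Calibration starts at 3:43 PM − 140 min = 1:23 PM.
Stage 1 starts at 1:23 PM + 65 min = 2:28 PM.
Stage 1 starts at 2:28 PM and calibration starts at 1:23 PM, so calibration is first.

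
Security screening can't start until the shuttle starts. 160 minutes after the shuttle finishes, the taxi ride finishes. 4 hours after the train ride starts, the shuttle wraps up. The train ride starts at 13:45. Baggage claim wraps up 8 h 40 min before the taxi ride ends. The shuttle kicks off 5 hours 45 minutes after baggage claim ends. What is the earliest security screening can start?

The shuttle ends at 13:45 + 240 min = 17:45.
The taxi ride ends at 17:45 + 160 min = 20:25.
Baggage claim ends at 20:25 − 520 min = 11:45.
The shuttle starts at 11:45 + 345 min = 17:30.
Security screening is bounded by the shuttle, so the earliest it can start is 17:30.

17:30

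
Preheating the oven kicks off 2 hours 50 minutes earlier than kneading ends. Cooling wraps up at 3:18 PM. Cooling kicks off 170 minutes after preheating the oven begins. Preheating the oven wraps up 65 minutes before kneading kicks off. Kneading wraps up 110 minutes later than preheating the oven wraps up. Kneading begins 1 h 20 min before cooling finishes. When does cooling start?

2:43 PM

Kneading starts at 3:18 PM − 80 min = 1:58 PM.
Preheating the oven ends at 1:58 PM − 65 min = 12:53 PM.
Kneading ends at 12:53 PM + 110 min = 2:43 PM.
Preheating the oven starts at 2:43 PM − 170 min = 11:53 AM.
Cooling starts at 11:53 AM + 170 min = 2:43 PM.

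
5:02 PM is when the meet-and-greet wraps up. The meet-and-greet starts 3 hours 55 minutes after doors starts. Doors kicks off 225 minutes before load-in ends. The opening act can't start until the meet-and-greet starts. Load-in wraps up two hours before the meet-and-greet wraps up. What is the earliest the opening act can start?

Load-in ends at 5:02 PM − 120 min = 3:02 PM.
Doors starts at 3:02 PM − 225 min = 11:17 AM.
The meet-and-greet starts at 11:17 AM + 235 min = 3:12 PM.
The opening act is bounded by the meet-and-greet, so the earliest it can start is 3:12 PM.

3:12 PM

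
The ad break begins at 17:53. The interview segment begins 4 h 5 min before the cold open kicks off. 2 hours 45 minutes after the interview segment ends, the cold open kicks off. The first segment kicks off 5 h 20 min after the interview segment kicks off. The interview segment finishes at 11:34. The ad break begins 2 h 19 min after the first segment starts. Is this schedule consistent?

Yes

The cold open starts at 11:34 + 165 min = 14:19.
The interview segment starts at 14:19 − 245 min = 10:14.
The first segment starts at 10:14 + 320 min = 15:34.
The ad break starts at 15:34 + 139 min = 17:53.
That matches the stated 17:53, so the schedule is consistent.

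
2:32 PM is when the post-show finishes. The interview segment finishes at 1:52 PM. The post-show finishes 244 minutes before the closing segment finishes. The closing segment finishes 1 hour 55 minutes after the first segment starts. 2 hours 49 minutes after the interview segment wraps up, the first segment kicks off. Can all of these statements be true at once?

The first segment starts at 1:52 PM + 169 min = 4:41 PM.
The closing segment ends at 4:41 PM + 115 min = 6:36 PM.
The post-show ends at 6:36 PM − 244 min = 2:32 PM.
That matches the stated 2:32 PM, so the schedule is consistent.

Yes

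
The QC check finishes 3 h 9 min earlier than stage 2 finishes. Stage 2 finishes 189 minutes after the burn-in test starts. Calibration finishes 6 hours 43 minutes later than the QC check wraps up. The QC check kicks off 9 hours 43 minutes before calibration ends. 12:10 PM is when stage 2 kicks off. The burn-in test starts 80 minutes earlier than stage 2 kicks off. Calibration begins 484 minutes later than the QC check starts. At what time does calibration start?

3:54 PM

The burn-in test starts at 12:10 PM − 80 min = 10:50 AM.
Stage 2 ends at 10:50 AM + 189 min = 1:59 PM.
The QC check ends at 1:59 PM − 189 min = 10:50 AM.
Calibration ends at 10:50 AM + 403 min = 5:33 PM.
The QC check starts at 5:33 PM − 583 min = 7:50 AM.
Calibration starts at 7:50 AM + 484 min = 3:54 PM.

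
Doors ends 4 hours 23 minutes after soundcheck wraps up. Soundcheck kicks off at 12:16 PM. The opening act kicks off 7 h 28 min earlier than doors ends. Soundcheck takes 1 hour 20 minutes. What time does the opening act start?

Soundcheck ends at 12:16 PM + 80 min = 1:36 PM.
Doors ends at 1:36 PM + 263 min = 5:59 PM.
The opening act starts at 5:59 PM − 448 min = 10:31 AM.

10:31 AM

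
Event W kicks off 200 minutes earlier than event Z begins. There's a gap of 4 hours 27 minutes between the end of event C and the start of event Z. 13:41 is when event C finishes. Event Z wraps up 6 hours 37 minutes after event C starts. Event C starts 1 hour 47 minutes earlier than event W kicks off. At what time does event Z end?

Event Z starts at 13:41 + 267 min = 18:08.
Event W starts at 18:08 − 200 min = 14:48.
Event C starts at 14:48 − 107 min = 13:01.
Event Z ends at 13:01 + 397 min = 19:38.

19:38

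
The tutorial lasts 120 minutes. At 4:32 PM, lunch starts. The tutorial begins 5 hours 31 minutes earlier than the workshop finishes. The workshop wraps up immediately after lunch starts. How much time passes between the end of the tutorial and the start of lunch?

The workshop ends at 4:32 PM.
The tutorial starts at 4:32 PM − 331 min = 11:01 AM.
The tutorial ends at 11:01 AM + 120 min = 1:01 PM.
From 1:01 PM to 4:32 PM is 211 minutes.

211 minutes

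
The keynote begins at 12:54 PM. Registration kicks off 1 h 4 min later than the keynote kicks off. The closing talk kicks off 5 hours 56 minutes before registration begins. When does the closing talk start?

Registration starts at 12:54 PM + 64 min = 1:58 PM.
The closing talk starts at 1:58 PM − 356 min = 8:02 AM.

8:02 AM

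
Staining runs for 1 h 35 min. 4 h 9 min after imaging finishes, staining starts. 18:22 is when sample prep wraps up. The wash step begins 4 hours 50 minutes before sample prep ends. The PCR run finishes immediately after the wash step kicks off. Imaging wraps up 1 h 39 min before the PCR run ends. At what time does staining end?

17:37

The wash step starts at 18:22 − 290 min = 13:32.
So the PCR run ends at 13:32.
Imaging ends at 13:32 − 99 min = 11:53.
Staining starts at 11:53 + 249 min = 16:02.
Staining ends at 16:02 + 95 min = 17:37.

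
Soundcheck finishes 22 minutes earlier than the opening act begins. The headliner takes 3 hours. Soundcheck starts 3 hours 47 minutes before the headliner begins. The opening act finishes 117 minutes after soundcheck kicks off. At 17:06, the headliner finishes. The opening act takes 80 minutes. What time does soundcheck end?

The headliner starts at 17:06 − 180 min = 14:06.
Soundcheck starts at 14:06 − 227 min = 10:19.
The opening act ends at 10:19 + 117 min = 12:16.
The opening act starts at 12:16 − 80 min = 10:56.
Soundcheck ends at 10:56 − 22 min = 10:34.

10:34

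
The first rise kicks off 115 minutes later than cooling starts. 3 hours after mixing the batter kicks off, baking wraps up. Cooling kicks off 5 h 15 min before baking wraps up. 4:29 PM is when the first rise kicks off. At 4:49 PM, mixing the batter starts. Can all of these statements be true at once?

Yes

Baking ends at 4:49 PM + 180 min = 7:49 PM.
Cooling starts at 7:49 PM − 315 min = 2:34 PM.
The first rise starts at 2:34 PM + 115 min = 4:29 PM.
That matches the stated 4:29 PM, so the schedule is consistent.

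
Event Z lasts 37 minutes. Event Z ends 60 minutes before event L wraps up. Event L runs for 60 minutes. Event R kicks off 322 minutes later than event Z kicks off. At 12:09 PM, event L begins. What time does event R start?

Event L ends at 12:09 PM + 60 min = 1:09 PM.
Event Z ends at 1:09 PM − 60 min = 12:09 PM.
Event Z starts at 12:09 PM − 37 min = 11:32 AM.
Event R starts at 11:32 AM + 322 min = 4:54 PM.

4:54 PM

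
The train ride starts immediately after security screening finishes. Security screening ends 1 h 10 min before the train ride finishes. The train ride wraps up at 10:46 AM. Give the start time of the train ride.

9:36 AM

Security screening ends at 10:46 AM − 70 min = 9:36 AM.
So the train ride starts at 9:36 AM.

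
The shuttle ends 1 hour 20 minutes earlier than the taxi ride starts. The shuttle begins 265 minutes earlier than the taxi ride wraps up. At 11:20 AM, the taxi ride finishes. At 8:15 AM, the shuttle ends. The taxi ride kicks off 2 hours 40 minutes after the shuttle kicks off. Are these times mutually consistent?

The shuttle starts at 11:20 AM − 265 min = 6:55 AM.
The taxi ride starts at 6:55 AM + 160 min = 9:35 AM.
The shuttle ends at 9:35 AM − 80 min = 8:15 AM.
That matches the stated 8:15 AM, so the schedule is consistent.

Yes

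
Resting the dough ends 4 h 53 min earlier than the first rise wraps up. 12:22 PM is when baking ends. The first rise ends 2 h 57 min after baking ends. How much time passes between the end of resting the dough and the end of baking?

The first rise ends at 12:22 PM + 177 min = 3:19 PM.
Resting the dough ends at 3:19 PM − 293 min = 10:26 AM.
From 10:26 AM to 12:22 PM is 116 minutes.

116 minutes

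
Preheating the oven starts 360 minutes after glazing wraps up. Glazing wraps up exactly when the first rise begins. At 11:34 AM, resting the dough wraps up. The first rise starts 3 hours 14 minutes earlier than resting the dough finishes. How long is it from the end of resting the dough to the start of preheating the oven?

The first rise starts at 11:34 AM − 194 min = 8:20 AM.
So glazing ends at 8:20 AM.
Preheating the oven starts at 8:20 AM + 360 min = 2:20 PM.
From 11:34 AM to 2:20 PM is 2 h 46 min.

2 h 46 min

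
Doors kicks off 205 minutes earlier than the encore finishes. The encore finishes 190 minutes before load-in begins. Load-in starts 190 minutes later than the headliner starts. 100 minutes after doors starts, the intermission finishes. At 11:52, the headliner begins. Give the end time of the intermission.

Load-in starts at 11:52 + 190 min = 15:02.
The encore ends at 15:02 − 190 min = 11:52.
Doors starts at 11:52 − 205 min = 08:27.
The intermission ends at 08:27 + 100 min = 10:07.

10:07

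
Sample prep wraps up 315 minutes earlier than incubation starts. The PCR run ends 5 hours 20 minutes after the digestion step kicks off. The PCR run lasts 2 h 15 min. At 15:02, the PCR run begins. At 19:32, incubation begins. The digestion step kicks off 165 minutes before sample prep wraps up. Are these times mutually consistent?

Sample prep ends at 19:32 − 315 min = 14:17.
The digestion step starts at 14:17 − 165 min = 11:32.
The PCR run ends at 11:32 + 320 min = 16:52.
The PCR run starts at 16:52 − 135 min = 14:37.
But the PCR run is also said to start at 15:02 — a 25-minute conflict.

No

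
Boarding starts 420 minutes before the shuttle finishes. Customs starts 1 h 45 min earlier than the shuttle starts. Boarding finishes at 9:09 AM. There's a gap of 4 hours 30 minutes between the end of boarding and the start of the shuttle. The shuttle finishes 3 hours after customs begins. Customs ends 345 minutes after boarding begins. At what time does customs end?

1:39 PM

The shuttle starts at 9:09 AM + 270 min = 1:39 PM.
Customs starts at 1:39 PM − 105 min = 11:54 AM.
The shuttle ends at 11:54 AM + 180 min = 2:54 PM.
Boarding starts at 2:54 PM − 420 min = 7:54 AM.
Customs ends at 7:54 AM + 345 min = 1:39 PM.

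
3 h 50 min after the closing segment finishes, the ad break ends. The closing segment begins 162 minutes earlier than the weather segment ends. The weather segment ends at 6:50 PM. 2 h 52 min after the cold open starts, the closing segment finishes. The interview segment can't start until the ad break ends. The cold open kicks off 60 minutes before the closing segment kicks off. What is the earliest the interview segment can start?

9:50 PM

The closing segment starts at 6:50 PM − 162 min = 4:08 PM.
The cold open starts at 4:08 PM − 60 min = 3:08 PM.
The closing segment ends at 3:08 PM + 172 min = 6:00 PM.
The ad break ends at 6:00 PM + 230 min = 9:50 PM.
The interview segment is bounded by the ad break, so the earliest it can start is 9:50 PM.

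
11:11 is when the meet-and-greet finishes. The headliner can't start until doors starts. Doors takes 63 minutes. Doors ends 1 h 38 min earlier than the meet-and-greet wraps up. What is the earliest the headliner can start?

Doors ends at 11:11 − 98 min = 09:33.
Doors starts at 09:33 − 63 min = 08:30.
The headliner is bounded by doors, so the earliest it can start is 08:30.

08:30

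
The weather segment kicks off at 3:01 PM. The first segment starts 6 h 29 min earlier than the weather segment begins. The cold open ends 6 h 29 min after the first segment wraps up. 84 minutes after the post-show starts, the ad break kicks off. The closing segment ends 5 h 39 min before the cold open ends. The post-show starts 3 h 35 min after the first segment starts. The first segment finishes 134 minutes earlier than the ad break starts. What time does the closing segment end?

12:07 PM

The first segment starts at 3:01 PM − 389 min = 8:32 AM.
The post-show starts at 8:32 AM + 215 min = 12:07 PM.
The ad break starts at 12:07 PM + 84 min = 1:31 PM.
The first segment ends at 1:31 PM − 134 min = 11:17 AM.
The cold open ends at 11:17 AM + 389 min = 5:46 PM.
The closing segment ends at 5:46 PM − 339 min = 12:07 PM.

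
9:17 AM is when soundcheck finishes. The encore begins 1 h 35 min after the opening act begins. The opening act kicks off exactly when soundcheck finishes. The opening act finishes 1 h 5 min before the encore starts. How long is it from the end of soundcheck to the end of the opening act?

30 minutes

The opening act starts at 9:17 AM.
The encore starts at 9:17 AM + 95 min = 10:52 AM.
The opening act ends at 10:52 AM − 65 min = 9:47 AM.
From 9:17 AM to 9:47 AM is 30 minutes.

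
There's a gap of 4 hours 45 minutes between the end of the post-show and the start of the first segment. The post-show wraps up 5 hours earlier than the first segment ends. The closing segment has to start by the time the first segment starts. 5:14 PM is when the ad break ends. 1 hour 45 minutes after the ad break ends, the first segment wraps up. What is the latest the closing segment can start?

6:44 PM

The first segment ends at 5:14 PM + 105 min = 6:59 PM.
The post-show ends at 6:59 PM − 300 min = 1:59 PM.
The first segment starts at 1:59 PM + 285 min = 6:44 PM.
The closing segment is bounded by the first segment, so the latest it can start is 6:44 PM.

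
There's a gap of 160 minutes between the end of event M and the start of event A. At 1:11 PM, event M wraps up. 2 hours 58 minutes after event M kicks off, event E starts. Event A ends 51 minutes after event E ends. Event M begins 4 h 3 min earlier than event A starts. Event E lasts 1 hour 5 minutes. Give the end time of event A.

4:42 PM

Event A starts at 1:11 PM + 160 min = 3:51 PM.
Event M starts at 3:51 PM − 243 min = 11:48 AM.
Event E starts at 11:48 AM + 178 min = 2:46 PM.
Event E ends at 2:46 PM + 65 min = 3:51 PM.
Event A ends at 3:51 PM + 51 min = 4:42 PM.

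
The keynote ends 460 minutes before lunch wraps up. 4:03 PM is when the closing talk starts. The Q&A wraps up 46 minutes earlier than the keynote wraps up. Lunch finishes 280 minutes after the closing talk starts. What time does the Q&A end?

12:17 PM

Lunch ends at 4:03 PM + 280 min = 8:43 PM.
The keynote ends at 8:43 PM − 460 min = 1:03 PM.
The Q&A ends at 1:03 PM − 46 min = 12:17 PM.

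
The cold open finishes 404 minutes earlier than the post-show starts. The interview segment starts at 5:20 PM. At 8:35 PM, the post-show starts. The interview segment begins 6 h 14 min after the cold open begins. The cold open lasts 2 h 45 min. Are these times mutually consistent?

Yes

The cold open ends at 8:35 PM − 404 min = 1:51 PM.
The cold open starts at 1:51 PM − 165 min = 11:06 AM.
The interview segment starts at 11:06 AM + 374 min = 5:20 PM.
That matches the stated 5:20 PM, so the schedule is consistent.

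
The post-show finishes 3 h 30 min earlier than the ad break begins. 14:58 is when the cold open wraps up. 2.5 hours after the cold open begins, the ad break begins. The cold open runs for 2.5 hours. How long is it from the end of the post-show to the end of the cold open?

210 minutes

The cold open starts at 14:58 − 150 min = 12:28.
The ad break starts at 12:28 + 150 min = 14:58.
The post-show ends at 14:58 − 210 min = 11:28.
From 11:28 to 14:58 is 210 minutes.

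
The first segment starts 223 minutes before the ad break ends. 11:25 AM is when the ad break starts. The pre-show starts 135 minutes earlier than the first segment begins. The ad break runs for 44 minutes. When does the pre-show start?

6:11 AM

The ad break ends at 11:25 AM + 44 min = 12:09 PM.
The first segment starts at 12:09 PM − 223 min = 8:26 AM.
The pre-show starts at 8:26 AM − 135 min = 6:11 AM.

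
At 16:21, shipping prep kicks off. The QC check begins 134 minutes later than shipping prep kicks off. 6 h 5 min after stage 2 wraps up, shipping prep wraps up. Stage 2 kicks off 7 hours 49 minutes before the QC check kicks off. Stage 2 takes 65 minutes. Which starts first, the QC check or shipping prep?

The QC check starts at 16:21 + 134 min = 18:35.
The QC check starts at 18:35 and shipping prep starts at 16:21, so shipping prep is first.

shipping prep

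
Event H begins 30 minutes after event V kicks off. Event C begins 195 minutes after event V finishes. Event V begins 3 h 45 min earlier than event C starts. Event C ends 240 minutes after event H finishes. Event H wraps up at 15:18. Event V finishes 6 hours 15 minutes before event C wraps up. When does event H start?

Event C ends at 15:18 + 240 min = 19:18.
Event V ends at 19:18 − 375 min = 13:03.
Event C starts at 13:03 + 195 min = 16:18.
Event V starts at 16:18 − 225 min = 12:33.
Event H starts at 12:33 + 30 min = 13:03.

13:03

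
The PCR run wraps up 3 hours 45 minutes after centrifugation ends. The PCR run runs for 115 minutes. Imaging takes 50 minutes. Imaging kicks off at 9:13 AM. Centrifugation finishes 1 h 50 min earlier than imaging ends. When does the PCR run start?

Imaging ends at 9:13 AM + 50 min = 10:03 AM.
Centrifugation ends at 10:03 AM − 110 min = 8:13 AM.
The PCR run ends at 8:13 AM + 225 min = 11:58 AM.
The PCR run starts at 11:58 AM − 115 min = 10:03 AM.

10:03 AM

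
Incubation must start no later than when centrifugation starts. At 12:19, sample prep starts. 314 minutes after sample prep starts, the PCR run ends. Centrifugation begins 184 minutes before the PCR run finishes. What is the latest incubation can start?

The PCR run ends at 12:19 + 314 min = 17:33.
Centrifugation starts at 17:33 − 184 min = 14:29.
Incubation is bounded by centrifugation, so the latest it can start is 14:29.

14:29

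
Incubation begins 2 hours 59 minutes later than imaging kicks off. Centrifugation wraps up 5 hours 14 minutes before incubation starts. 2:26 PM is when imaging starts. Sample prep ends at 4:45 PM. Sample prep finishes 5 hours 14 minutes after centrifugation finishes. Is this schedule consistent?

No

Incubation starts at 2:26 PM + 179 min = 5:25 PM.
Centrifugation ends at 5:25 PM − 314 min = 12:11 PM.
Sample prep ends at 12:11 PM + 314 min = 5:25 PM.
But sample prep is also said to end at 4:45 PM — a 40-minute conflict.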